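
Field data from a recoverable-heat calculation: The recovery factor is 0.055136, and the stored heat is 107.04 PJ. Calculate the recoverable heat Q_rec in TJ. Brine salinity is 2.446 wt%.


Q_rec = Q_s * RF
Q_rec = 107.04 * 0.055136
Q_rec = 5.901757 PJ
Convert: 5.901757 PJ * 1000.0 = 5901.8 TJ
Q_rec = 5901.8 TJ


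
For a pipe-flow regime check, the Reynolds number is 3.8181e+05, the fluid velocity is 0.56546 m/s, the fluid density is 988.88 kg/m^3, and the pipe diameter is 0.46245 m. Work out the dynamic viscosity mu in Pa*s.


mu = rho * vel * D / Re
mu = 988.88 * 0.56546 * 0.46245 / 3.8181e+05
mu = 0.00067727 Pa*s


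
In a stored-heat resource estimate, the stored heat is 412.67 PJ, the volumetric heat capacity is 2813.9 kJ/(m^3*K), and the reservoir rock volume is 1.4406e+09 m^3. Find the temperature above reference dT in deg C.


dT = Q_s * 1e12 / (Vr * rhoc)
dT = 412.67 * 1e12 / (1.4406e+09 * 2813.9)
dT = 101.8007 K
Convert (temperature difference, 1 K = 1 deg C): 101.8007 K = 101.8007 deg C
dT = 101.80 deg C


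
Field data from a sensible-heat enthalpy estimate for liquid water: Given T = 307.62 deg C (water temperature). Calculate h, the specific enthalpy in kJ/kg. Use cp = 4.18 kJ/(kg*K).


h = cp * T
h = 4.18 * 307.62
h = 1285.9 kJ/kg


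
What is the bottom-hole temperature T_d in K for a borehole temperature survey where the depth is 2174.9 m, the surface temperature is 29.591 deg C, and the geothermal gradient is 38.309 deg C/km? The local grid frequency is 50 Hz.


T_d = T_surf + grad * d / 1000
T_d = 29.591 + 38.309 * 2174.9 / 1000
T_d = 112.9092 deg C
Convert to K: 112.9092 + 273.15 = 386.06 K
T_d = 386.06 K


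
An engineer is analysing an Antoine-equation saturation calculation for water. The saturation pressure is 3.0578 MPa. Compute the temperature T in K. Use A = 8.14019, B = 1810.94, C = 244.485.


T = B / (A - log10(P_sat * 760 / 0.101325)) - C
T = 1810.94 / (8.14019 - log10(3.0578 * 760 / 0.101325)) - 244.485
T = 234.6397 deg C
Convert to K: 234.6397 + 273.15 = 507.79 K
T = 507.79 K


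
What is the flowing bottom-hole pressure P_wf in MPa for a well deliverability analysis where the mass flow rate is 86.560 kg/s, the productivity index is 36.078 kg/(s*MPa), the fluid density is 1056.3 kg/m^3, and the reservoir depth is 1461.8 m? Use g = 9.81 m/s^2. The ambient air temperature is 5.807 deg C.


Step 1: P_i = rho*g*h/1e6 = 1056.3*9.81*1461.8/1e6 = 15.14761 MPa
Step 2: P_wf = P_i - mdot/PI = 15.14761 - 86.56/36.078 = 12.748 MPa
P_wf = 12.748 MPa


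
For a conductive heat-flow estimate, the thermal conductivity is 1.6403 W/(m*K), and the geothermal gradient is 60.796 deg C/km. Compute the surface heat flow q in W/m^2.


q = k * grad / 1000
q = 1.6403 * 60.796 / 1000
q = 0.099724 W/m^2


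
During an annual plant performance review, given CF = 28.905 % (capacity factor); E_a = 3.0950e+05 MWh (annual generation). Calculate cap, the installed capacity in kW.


cap = E_a / (CF/100 * 8760)
cap = 3.0950e+05 / (28.905/100 * 8760)
cap = 122.2316 MW
Convert: 122.2316 MW * 1000.0 = 1.2223e+05 kW
cap = 1.2223e+05 kW


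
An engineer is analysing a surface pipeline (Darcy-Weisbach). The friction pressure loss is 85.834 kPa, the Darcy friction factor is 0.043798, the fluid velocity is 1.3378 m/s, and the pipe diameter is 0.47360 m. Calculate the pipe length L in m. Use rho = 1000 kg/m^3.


L = dP*1000*D / (f*rho*vel^2/2)
L = 85.834*1000*0.47360 / (0.043798*1000*1.3378^2/2)
L = 1037.2 m


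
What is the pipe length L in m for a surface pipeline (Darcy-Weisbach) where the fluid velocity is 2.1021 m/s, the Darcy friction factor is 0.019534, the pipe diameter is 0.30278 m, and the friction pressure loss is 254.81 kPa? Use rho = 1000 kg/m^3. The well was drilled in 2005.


L = dP*1000*D / (f*rho*vel^2/2)
L = 254.81*1000*0.30278 / (0.019534*1000*2.1021^2/2)
L = 1787.6 m


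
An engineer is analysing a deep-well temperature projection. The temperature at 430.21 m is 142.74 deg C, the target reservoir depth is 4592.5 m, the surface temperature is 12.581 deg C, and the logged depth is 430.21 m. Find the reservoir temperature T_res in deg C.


Step 1: grad = (T_d1 - T_surf)/d1 * 1000 = (142.74 - 12.581)/430.21 * 1000 = 302.5476 deg C/km
Step 2: T_res = T_surf + grad*d2/1000 = 12.581 + 302.5476*4592.5/1000 = 1402.0 deg C
T_res = 1402.0 deg C


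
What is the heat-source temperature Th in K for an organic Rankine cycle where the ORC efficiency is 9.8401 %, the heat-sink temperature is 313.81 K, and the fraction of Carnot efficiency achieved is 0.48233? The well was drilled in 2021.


Th = Tc / (1 - (eta_orc/100)/f)
Th = 313.81 / (1 - (9.8401/100)/0.48233)
Th = 394.24 K


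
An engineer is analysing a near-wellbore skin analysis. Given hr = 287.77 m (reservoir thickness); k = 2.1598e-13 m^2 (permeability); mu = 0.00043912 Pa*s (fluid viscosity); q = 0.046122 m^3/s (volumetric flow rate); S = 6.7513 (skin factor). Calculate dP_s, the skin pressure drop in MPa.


dP_s = S * q * mu / (2*pi*k*hr) / 1000
dP_s = 6.7513 * 0.046122 * 0.00043912 / (2*pi*2.1598e-13*287.77) / 1000
dP_s = 350.1385 kPa
Convert: 350.1385 kPa * 0.001 = 0.35014 MPa
dP_s = 0.35014 MPa


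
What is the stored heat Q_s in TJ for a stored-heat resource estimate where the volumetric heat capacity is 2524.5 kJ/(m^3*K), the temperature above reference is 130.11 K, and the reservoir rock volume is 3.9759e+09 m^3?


Q_s = Vr * rhoc * dT / 1e12
Q_s = 3.9759e+09 * 2524.5 * 130.11 / 1e12
Q_s = 1305.935 PJ
Convert: 1305.935 PJ * 1000.0 = 1.3059e+06 TJ
Q_s = 1.3059e+06 TJ


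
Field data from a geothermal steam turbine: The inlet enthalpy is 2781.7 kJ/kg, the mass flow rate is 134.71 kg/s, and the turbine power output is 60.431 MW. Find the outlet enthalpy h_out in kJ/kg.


h_out = h_in - P * 1000 / mdot
h_out = 2781.7 - 60.431 * 1000 / 134.71
h_out = 2333.1 kJ/kg


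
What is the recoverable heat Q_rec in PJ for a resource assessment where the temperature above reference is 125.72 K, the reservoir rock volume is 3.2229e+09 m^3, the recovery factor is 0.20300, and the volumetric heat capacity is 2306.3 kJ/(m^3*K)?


Step 1: Q_s = Vr*rhoc*dT/1e12 = 3.2229e+09*2306.3*125.72/1e12 = 934.4735 PJ
Step 2: Q_rec = Q_s * RF = 934.4735 * 0.203 = 189.70 PJ
Q_rec = 189.70 PJ


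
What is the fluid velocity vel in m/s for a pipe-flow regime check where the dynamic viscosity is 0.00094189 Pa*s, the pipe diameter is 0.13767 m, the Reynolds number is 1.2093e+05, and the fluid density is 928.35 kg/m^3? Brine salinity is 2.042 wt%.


vel = Re * mu / (rho * D)
vel = 1.2093e+05 * 0.00094189 / (928.35 * 0.13767)
vel = 0.89122 m/s


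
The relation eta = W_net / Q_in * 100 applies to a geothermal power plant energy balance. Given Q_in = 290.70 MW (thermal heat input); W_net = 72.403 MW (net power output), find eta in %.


eta = W_net / Q_in * 100
eta = 72.403 / 290.70 * 100
eta = 24.906 %


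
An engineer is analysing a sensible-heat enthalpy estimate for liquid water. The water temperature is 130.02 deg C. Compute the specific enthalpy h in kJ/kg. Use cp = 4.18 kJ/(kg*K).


h = cp * T
h = 4.18 * 130.02
h = 543.48 kJ/kg


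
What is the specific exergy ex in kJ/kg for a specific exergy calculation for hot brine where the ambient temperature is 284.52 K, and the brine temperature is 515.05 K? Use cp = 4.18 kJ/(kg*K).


ex = cp * ((T_b - T_0) - T_0 * ln(T_b/T_0))
ex = 4.18 * ((515.05 - 284.52) - 284.52 * ln(515.05/284.52))
ex = 257.82 kJ/kg


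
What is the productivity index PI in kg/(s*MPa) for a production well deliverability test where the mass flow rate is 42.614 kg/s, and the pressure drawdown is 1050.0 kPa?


PI = mdot * 1000 / dP
PI = 42.614 * 1000 / 1050.0
PI = 40.585 kg/(s*MPa)


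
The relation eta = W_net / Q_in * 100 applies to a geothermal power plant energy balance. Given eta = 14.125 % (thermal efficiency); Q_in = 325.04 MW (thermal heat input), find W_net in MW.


W_net = eta / 100 * Q_in
W_net = 14.125 / 100 * 325.04
W_net = 45.912 MW


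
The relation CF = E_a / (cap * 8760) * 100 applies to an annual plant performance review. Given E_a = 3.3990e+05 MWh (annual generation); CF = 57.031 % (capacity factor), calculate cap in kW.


cap = E_a / (CF/100 * 8760)
cap = 3.3990e+05 / (57.031/100 * 8760)
cap = 68.03558 MW
Convert: 68.03558 MW * 1000.0 = 68036 kW
cap = 68036 kW


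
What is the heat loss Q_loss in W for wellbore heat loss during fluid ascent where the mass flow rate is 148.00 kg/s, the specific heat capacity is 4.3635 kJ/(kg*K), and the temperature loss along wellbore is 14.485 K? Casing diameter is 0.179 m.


Q_loss = mdot * cp * dT
Q_loss = 148.00 * 4.3635 * 14.485
Q_loss = 9354.384 kW
Convert: 9354.384 kW * 1000.0 = 9.3544e+06 W
Q_loss = 9.3544e+06 W


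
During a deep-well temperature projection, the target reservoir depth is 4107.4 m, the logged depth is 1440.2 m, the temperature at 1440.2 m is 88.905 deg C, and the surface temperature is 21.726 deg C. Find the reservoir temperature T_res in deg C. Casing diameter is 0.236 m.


Step 1: grad = (T_d1 - T_surf)/d1 * 1000 = (88.905 - 21.726)/1440.2 * 1000 = 46.64560 deg C/km
Step 2: T_res = T_surf + grad*d2/1000 = 21.726 + 46.64560*4107.4/1000 = 213.32 deg C
T_res = 213.32 deg C


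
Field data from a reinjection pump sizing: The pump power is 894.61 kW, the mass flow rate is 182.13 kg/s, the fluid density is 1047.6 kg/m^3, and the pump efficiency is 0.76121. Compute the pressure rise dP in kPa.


dP = P_pump * rho * eta / mdot
dP = 894.61 * 1047.6 * 0.76121 / 182.13
dP = 3917.0 kPa


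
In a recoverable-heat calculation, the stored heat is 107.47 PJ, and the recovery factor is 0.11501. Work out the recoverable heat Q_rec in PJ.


Q_rec = Q_s * RF
Q_rec = 107.47 * 0.11501
Q_rec = 12.360 PJ


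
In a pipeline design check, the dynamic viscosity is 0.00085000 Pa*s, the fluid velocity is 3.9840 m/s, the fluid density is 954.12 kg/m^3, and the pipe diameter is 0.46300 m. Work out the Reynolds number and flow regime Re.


Step 1: Re = rho*vel*D/mu = 954.12*3.984*0.463/0.00085 = 2.0705e+06
Step 2: Re = 2.0705e+06 > 4000, so flow is turbulent.
Re = 2.0705e+06 (turbulent)


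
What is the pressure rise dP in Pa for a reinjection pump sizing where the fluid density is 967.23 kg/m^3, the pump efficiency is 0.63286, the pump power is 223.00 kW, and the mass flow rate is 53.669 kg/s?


dP = P_pump * rho * eta / mdot
dP = 223.00 * 967.23 * 0.63286 / 53.669
dP = 2543.424 kPa
Convert: 2543.424 kPa * 1000.0 = 2.5434e+06 Pa
dP = 2.5434e+06 Pa


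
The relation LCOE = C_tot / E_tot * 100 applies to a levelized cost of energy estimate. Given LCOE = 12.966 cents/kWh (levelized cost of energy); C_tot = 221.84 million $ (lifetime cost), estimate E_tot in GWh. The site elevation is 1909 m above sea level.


E_tot = C_tot / LCOE * 100
E_tot = 221.84 / 12.966 * 100
E_tot = 1710.9 GWh


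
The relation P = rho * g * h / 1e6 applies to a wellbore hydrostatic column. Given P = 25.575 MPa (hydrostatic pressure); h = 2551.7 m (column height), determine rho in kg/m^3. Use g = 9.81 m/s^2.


rho = P * 1e6 / (g * h)
rho = 25.575 * 1e6 / (9.81 * 2551.7)
rho = 1021.7 kg/m^3


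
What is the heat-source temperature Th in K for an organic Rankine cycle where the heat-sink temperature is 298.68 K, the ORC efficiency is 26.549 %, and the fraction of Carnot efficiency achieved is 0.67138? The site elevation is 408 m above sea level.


Th = Tc / (1 - (eta_orc/100)/f)
Th = 298.68 / (1 - (26.549/100)/0.67138)
Th = 494.04 K


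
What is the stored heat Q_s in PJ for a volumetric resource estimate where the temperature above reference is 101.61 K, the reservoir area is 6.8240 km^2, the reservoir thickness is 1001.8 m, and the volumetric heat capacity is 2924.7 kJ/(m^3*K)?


Step 1: Vr = A*1e6*hr = 6.824*1e6*1001.8 = 6.836283e+09 m^3
Step 2: Q_s = Vr*rhoc*dT/1e12 = 6.836283e+09*2924.7*101.61/1e12 = 2031.6 PJ
Q_s = 2031.6 PJ


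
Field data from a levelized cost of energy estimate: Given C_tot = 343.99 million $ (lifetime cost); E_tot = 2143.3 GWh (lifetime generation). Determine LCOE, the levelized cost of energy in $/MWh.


LCOE = C_tot / E_tot * 100
LCOE = 343.99 / 2143.3 * 100
LCOE = 16.04955 cents/kWh
Convert: 16.04955 cents/kWh * 10.0 = 160.50 $/MWh
LCOE = 160.50 $/MWh


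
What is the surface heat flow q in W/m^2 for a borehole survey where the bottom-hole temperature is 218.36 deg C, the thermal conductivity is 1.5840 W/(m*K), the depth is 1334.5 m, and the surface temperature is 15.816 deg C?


Step 1: grad = (T_d - T_surf)/d * 1000 = (218.36 - 15.816)/1334.5 * 1000 = 151.7752 deg C/km
Step 2: q = k * grad / 1000 = 1.584 * 151.7752 / 1000 = 0.24041 W/m^2
q = 0.24041 W/m^2


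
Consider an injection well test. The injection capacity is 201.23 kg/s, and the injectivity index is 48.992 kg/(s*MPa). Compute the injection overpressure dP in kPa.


dP = mdot * 1000 / II
dP = 201.23 * 1000 / 48.992
dP = 4107.4 kPa


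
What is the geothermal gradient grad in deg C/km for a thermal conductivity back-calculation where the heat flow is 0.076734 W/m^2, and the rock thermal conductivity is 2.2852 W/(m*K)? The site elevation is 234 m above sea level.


grad = q / k * 1000
grad = 0.076734 / 2.2852 * 1000
grad = 33.579 deg C/km


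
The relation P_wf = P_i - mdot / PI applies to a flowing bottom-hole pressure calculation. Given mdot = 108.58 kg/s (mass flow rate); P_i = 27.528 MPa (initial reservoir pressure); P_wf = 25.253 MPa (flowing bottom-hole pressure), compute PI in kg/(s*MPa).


PI = mdot / (P_i - P_wf)
PI = 108.58 / (27.528 - 25.253)
PI = 47.727 kg/(s*MPa)


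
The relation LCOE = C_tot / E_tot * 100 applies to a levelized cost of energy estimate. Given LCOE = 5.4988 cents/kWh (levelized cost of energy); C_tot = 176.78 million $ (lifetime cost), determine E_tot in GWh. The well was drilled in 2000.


E_tot = C_tot / LCOE * 100
E_tot = 176.78 / 5.4988 * 100
E_tot = 3214.9 GWh


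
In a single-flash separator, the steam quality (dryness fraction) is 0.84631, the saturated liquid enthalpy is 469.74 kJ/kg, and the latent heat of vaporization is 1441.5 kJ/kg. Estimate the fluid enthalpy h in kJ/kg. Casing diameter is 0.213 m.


h = hf + x * hfg
h = 469.74 + 0.84631 * 1441.5
h = 1689.7 kJ/kg


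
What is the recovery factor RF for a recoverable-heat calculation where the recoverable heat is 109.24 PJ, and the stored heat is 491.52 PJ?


RF = Q_rec / Q_s
RF = 109.24 / 491.52
RF = 0.22225


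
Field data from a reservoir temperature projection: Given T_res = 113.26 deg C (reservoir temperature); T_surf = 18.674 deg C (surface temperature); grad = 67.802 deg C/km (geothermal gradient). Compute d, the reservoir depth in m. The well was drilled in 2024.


d = (T_res - T_surf) / grad * 1000
d = (113.26 - 18.674) / 67.802 * 1000
d = 1395.0 m


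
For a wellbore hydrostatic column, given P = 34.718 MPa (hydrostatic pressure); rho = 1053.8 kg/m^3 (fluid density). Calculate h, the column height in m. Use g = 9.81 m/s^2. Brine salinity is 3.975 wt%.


h = P * 1e6 / (g * rho)
h = 34.718 * 1e6 / (9.81 * 1053.8)
h = 3358.4 m


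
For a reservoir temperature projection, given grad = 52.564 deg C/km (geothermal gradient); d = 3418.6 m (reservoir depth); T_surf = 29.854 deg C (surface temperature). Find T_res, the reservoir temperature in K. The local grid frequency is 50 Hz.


T_res = T_surf + grad * d / 1000
T_res = 29.854 + 52.564 * 3418.6 / 1000
T_res = 209.5493 deg C
Convert to K: 209.5493 + 273.15 = 482.70 K
T_res = 482.70 K


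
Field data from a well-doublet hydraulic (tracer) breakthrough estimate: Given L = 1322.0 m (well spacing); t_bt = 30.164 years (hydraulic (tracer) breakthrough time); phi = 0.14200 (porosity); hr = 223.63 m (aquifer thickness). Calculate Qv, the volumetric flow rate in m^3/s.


Qv = pi*hr*phi*L^2 / (3*t_bt*365.25*86400)
Qv = pi*223.63*0.14200*1322.0^2 / (3*30.164*365.25*86400)
Qv = 0.061054 m^3/s


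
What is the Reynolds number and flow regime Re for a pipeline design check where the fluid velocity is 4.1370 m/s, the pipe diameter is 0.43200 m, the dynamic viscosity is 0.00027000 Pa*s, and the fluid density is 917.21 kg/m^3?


Step 1: Re = rho*vel*D/mu = 917.21*4.137*0.432/0.00027 = 6.0712e+06
Step 2: Re = 6.0712e+06 > 4000, so flow is turbulent.
Re = 6.0712e+06 (turbulent)


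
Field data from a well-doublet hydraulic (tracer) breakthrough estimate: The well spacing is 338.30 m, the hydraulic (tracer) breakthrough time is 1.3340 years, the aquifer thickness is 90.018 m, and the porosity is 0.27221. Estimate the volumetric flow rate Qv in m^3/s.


Qv = pi*hr*phi*L^2 / (3*t_bt*365.25*86400)
Qv = pi*90.018*0.27221*338.30^2 / (3*1.3340*365.25*86400)
Qv = 0.069760 m^3/s


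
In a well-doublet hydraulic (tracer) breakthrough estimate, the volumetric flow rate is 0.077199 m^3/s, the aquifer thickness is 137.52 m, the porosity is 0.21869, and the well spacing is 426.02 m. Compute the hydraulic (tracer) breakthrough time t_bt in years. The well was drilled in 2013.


t_bt = pi * hr * phi * L^2 / (3 * Qv) / (365.25*86400)
t_bt = pi * 137.52 * 0.21869 * 426.02^2 / (3 * 0.077199) / (365.25*86400)
t_bt = 2.3462 years


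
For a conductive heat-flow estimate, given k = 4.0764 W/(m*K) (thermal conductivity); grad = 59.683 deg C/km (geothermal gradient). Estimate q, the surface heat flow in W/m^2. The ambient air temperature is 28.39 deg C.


q = k * grad / 1000
q = 4.0764 * 59.683 / 1000
q = 0.24329 W/m^2


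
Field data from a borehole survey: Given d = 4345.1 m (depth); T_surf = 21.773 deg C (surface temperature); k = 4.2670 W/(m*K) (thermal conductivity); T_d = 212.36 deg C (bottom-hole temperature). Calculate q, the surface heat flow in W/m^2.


Step 1: grad = (T_d - T_surf)/d * 1000 = (212.36 - 21.773)/4345.1 * 1000 = 43.86251 deg C/km
Step 2: q = k * grad / 1000 = 4.267 * 43.86251 / 1000 = 0.18716 W/m^2
q = 0.18716 W/m^2


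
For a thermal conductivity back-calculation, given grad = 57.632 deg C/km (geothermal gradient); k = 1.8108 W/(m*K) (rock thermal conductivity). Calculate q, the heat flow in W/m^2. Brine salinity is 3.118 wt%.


q = k * grad / 1000
q = 1.8108 * 57.632 / 1000
q = 0.10436 W/m^2


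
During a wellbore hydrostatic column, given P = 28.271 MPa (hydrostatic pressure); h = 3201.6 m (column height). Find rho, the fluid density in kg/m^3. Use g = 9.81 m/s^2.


rho = P * 1e6 / (g * h)
rho = 28.271 * 1e6 / (9.81 * 3201.6)
rho = 900.13 kg/m^3


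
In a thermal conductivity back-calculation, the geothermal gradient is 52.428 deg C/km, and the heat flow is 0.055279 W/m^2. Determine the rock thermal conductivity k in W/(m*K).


k = q / (grad / 1000)
k = 0.055279 / (52.428 / 1000)
k = 1.0544 W/(m*K)


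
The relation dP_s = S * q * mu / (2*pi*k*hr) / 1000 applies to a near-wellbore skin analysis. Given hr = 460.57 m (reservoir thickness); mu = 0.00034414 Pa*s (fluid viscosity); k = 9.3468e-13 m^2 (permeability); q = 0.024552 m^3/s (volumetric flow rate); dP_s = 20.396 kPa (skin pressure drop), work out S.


S = dP_s * 1000 * 2*pi*k*hr / (q*mu)
S = 20.396 * 1000 * 2*pi*9.3468e-13*460.57 / (0.024552*0.00034414)
S = 6.5292


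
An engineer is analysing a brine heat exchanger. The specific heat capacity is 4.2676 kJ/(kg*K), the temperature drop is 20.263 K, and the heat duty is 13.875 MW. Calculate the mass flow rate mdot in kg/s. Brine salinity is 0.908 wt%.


mdot = Q * 1000 / (cp * dT)
mdot = 13.875 * 1000 / (4.2676 * 20.263)
mdot = 160.45 kg/s


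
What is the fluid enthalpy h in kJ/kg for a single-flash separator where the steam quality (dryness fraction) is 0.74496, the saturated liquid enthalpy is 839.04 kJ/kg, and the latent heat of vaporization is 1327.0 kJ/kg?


h = hf + x * hfg
h = 839.04 + 0.74496 * 1327.0
h = 1827.6 kJ/kg


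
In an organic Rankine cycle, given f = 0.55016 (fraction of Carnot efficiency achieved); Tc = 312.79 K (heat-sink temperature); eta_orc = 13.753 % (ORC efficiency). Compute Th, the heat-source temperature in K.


Th = Tc / (1 - (eta_orc/100)/f)
Th = 312.79 / (1 - (13.753/100)/0.55016)
Th = 417.04 K


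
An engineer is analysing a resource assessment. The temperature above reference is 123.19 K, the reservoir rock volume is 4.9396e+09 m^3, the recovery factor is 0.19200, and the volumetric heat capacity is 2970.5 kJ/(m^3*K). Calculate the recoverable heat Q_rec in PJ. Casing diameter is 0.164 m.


Step 1: Q_s = Vr*rhoc*dT/1e12 = 4.9396e+09*2970.5*123.19/1e12 = 1807.577 PJ
Step 2: Q_rec = Q_s * RF = 1807.577 * 0.192 = 347.05 PJ
Q_rec = 347.05 PJ


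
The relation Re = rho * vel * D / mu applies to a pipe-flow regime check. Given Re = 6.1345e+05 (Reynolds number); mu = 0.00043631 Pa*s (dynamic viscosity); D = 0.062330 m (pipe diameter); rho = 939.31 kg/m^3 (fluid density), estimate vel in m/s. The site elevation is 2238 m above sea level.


vel = Re * mu / (rho * D)
vel = 6.1345e+05 * 0.00043631 / (939.31 * 0.062330)
vel = 4.5716 m/s


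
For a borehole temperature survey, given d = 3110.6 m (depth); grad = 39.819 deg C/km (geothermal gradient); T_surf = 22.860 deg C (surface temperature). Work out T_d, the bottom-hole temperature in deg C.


T_d = T_surf + grad * d / 1000
T_d = 22.860 + 39.819 * 3110.6 / 1000
T_d = 146.72 deg C


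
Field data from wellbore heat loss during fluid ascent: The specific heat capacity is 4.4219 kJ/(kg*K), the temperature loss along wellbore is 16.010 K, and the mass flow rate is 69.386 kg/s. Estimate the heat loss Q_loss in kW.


Q_loss = mdot * cp * dT
Q_loss = 69.386 * 4.4219 * 16.010
Q_loss = 4912.2 kW


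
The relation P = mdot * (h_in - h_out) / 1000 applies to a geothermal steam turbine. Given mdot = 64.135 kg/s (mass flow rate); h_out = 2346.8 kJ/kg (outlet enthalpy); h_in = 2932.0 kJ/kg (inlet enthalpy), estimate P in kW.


P = mdot * (h_in - h_out) / 1000
P = 64.135 * (2932.0 - 2346.8) / 1000
P = 37.53180 MW
Convert: 37.53180 MW * 1000.0 = 37532 kW
P = 37532 kW


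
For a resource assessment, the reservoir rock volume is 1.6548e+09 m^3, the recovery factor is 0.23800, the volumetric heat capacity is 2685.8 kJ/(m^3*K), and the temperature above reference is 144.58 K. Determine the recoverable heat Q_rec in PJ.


Step 1: Q_s = Vr*rhoc*dT/1e12 = 1.6548e+09*2685.8*144.58/1e12 = 642.5803 PJ
Step 2: Q_rec = Q_s * RF = 642.5803 * 0.238 = 152.93 PJ
Q_rec = 152.93 PJ


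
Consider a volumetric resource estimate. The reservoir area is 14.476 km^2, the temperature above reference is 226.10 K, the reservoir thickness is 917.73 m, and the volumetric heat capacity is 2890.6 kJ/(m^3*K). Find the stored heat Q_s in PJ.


Step 1: Vr = A*1e6*hr = 14.476*1e6*917.73 = 1.328506e+10 m^3
Step 2: Q_s = Vr*rhoc*dT/1e12 = 1.328506e+10*2890.6*226.1/1e12 = 8682.6 PJ
Q_s = 8682.6 PJ


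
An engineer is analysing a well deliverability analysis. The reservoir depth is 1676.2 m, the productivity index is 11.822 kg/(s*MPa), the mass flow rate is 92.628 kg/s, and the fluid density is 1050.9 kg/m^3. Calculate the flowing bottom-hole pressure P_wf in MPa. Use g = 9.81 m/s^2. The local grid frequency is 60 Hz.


Step 1: P_i = rho*g*h/1e6 = 1050.9*9.81*1676.2/1e6 = 17.28050 MPa
Step 2: P_wf = P_i - mdot/PI = 17.28050 - 92.628/11.822 = 9.4453 MPa
P_wf = 9.4453 MPa


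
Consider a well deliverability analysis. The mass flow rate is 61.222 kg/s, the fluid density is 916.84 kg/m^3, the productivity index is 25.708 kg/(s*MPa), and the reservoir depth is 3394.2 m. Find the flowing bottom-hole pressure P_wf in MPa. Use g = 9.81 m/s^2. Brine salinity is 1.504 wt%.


Step 1: P_i = rho*g*h/1e6 = 916.84*9.81*3394.2/1e6 = 30.52811 MPa
Step 2: P_wf = P_i - mdot/PI = 30.52811 - 61.222/25.708 = 28.147 MPa
P_wf = 28.147 MPa


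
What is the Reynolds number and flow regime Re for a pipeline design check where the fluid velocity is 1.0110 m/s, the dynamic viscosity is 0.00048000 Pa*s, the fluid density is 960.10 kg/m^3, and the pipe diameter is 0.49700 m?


Step 1: Re = rho*vel*D/mu = 960.1*1.011*0.497/0.00048 = 1.0050e+06
Step 2: Re = 1.0050e+06 > 4000, so flow is turbulent.
Re = 1.0050e+06 (turbulent)


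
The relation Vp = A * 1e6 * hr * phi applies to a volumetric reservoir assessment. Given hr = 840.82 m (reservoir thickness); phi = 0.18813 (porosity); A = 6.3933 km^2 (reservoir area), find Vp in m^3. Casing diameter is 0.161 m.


Vp = A * 1e6 * hr * phi
Vp = 6.3933 * 1e6 * 840.82 * 0.18813
Vp = 1.0113e+09 m^3


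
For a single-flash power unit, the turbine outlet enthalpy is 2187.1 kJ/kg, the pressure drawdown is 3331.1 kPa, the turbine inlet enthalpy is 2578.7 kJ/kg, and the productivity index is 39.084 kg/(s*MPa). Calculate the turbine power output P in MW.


Step 1: mdot = PI * dP / 1000 = 39.084 * 3331.1 / 1000 = 130.1927 kg/s
Step 2: P = mdot*(h_in - h_out)/1000 = 130.1927*(2578.7 - 2187.1)/1000 = 50.983 MW
P = 50.983 MW


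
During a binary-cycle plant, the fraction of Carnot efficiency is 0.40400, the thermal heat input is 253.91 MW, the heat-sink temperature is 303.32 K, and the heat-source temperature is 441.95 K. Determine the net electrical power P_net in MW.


Step 1: eta = (1 - Tc/Th)*f = (1 - 303.32/441.95)*0.404 = 0.1267259
Step 2: P_net = eta * Q_in = 0.1267259 * 253.91 = 32.177 MW
P_net = 32.177 MW


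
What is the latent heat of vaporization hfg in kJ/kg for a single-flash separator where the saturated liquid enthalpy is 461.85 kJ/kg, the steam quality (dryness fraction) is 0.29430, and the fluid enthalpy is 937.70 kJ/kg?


hfg = (h - hf) / x
hfg = (937.70 - 461.85) / 0.29430
hfg = 1616.9 kJ/kg


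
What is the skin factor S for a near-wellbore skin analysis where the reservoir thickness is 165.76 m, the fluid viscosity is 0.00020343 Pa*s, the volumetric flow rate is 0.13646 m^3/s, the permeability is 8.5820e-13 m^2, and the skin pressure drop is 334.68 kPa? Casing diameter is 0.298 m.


S = dP_s * 1000 * 2*pi*k*hr / (q*mu)
S = 334.68 * 1000 * 2*pi*8.5820e-13*165.76 / (0.13646*0.00020343)
S = 10.776


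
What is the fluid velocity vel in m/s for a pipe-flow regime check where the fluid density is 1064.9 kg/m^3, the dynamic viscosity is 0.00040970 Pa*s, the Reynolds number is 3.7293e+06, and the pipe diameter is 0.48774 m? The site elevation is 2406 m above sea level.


vel = Re * mu / (rho * D)
vel = 3.7293e+06 * 0.00040970 / (1064.9 * 0.48774)
vel = 2.9417 m/s


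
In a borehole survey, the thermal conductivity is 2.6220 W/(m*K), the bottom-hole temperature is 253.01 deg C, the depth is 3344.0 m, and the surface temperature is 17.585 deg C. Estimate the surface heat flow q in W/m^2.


Step 1: grad = (T_d - T_surf)/d * 1000 = (253.01 - 17.585)/3344.0 * 1000 = 70.40221 deg C/km
Step 2: q = k * grad / 1000 = 2.622 * 70.40221 / 1000 = 0.18459 W/m^2
q = 0.18459 W/m^2


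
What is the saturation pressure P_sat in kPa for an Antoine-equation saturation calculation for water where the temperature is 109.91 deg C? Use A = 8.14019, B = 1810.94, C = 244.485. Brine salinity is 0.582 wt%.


P_sat = 10^(A - B/(C + T)) / 760 * 0.101325
P_sat = 10^(8.14019 - 1810.94/(244.485 + 109.91)) / 760 * 0.101325
P_sat = 0.1429371 MPa
Convert: 0.1429371 MPa * 1000.0 = 142.94 kPa
P_sat = 142.94 kPa


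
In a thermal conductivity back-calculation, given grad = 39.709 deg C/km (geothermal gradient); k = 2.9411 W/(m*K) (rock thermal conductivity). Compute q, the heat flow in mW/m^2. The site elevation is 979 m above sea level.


q = k * grad / 1000
q = 2.9411 * 39.709 / 1000
q = 0.1167881 W/m^2
Convert: 0.1167881 W/m^2 * 1000.0 = 116.79 mW/m^2
q = 116.79 mW/m^2


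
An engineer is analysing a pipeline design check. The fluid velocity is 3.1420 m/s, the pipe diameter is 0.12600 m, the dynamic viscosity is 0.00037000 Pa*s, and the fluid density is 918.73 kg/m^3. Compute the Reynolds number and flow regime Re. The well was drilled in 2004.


Step 1: Re = rho*vel*D/mu = 918.73*3.142*0.126/0.00037 = 9.8302e+05
Step 2: Re = 9.8302e+05 > 4000, so flow is turbulent.
Re = 9.8302e+05 (turbulent)


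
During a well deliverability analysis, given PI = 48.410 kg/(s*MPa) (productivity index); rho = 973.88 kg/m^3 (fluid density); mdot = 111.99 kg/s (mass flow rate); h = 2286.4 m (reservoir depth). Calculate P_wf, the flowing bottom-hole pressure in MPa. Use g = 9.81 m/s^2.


Step 1: P_i = rho*g*h/1e6 = 973.88*9.81*2286.4/1e6 = 21.84372 MPa
Step 2: P_wf = P_i - mdot/PI = 21.84372 - 111.99/48.41 = 19.530 MPa
P_wf = 19.530 MPa


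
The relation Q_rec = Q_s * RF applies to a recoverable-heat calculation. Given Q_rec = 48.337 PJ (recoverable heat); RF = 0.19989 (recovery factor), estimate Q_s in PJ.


Q_s = Q_rec / RF
Q_s = 48.337 / 0.19989
Q_s = 241.82 PJ


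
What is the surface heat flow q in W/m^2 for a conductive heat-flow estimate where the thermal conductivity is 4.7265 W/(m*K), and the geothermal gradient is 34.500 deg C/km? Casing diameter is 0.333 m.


q = k * grad / 1000
q = 4.7265 * 34.500 / 1000
q = 0.16306 W/m^2


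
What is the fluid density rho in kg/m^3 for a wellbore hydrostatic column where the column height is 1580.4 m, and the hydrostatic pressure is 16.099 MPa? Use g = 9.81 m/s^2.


rho = P * 1e6 / (g * h)
rho = 16.099 * 1e6 / (9.81 * 1580.4)
rho = 1038.4 kg/m^3


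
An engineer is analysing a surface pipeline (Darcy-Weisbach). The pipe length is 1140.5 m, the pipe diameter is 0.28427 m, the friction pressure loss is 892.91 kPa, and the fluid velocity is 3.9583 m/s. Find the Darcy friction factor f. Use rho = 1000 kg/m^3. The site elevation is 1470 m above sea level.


f = dP*1000 / ((L/D)*(rho*vel^2/2))
f = 892.91*1000 / ((1140.5/0.28427)*(1000*3.9583^2/2))
f = 0.028409


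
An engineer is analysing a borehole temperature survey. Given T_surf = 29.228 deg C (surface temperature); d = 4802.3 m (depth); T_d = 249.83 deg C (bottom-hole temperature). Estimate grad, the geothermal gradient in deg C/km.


grad = (T_d - T_surf) / d * 1000
grad = (249.83 - 29.228) / 4802.3 * 1000
grad = 45.937 deg C/km


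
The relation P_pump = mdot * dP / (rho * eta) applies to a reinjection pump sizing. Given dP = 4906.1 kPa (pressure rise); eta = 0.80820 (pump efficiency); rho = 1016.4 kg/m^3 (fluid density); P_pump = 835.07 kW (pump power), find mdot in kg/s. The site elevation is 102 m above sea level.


mdot = P_pump * rho * eta / dP
mdot = 835.07 * 1016.4 * 0.80820 / 4906.1
mdot = 139.82 kg/s


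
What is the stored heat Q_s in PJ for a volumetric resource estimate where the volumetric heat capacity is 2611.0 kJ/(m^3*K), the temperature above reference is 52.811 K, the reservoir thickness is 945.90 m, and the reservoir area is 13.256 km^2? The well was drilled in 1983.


Step 1: Vr = A*1e6*hr = 13.256*1e6*945.9 = 1.253885e+10 m^3
Step 2: Q_s = Vr*rhoc*dT/1e12 = 1.253885e+10*2611.0*52.811/1e12 = 1729.0 PJ
Q_s = 1729.0 PJ


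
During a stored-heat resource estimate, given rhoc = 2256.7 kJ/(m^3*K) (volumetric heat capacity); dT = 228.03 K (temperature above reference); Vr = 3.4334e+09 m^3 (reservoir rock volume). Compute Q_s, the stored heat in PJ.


Q_s = Vr * rhoc * dT / 1e12
Q_s = 3.4334e+09 * 2256.7 * 228.03 / 1e12
Q_s = 1766.8 PJ


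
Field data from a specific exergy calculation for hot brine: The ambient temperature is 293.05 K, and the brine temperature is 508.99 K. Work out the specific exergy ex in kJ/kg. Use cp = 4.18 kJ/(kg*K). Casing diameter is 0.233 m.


ex = cp * ((T_b - T_0) - T_0 * ln(T_b/T_0))
ex = 4.18 * ((508.99 - 293.05) - 293.05 * ln(508.99/293.05))
ex = 226.35 kJ/kg


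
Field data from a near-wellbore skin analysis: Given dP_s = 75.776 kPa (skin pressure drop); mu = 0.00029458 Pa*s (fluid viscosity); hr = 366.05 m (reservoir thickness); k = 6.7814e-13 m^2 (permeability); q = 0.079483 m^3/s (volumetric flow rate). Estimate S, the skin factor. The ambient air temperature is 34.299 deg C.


S = dP_s * 1000 * 2*pi*k*hr / (q*mu)
S = 75.776 * 1000 * 2*pi*6.7814e-13*366.05 / (0.079483*0.00029458)
S = 5.0477


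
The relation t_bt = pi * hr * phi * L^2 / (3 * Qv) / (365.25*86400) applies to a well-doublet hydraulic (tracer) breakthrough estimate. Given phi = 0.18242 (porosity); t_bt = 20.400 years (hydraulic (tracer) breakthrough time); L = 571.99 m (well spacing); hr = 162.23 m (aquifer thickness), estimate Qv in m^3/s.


Qv = pi*hr*phi*L^2 / (3*t_bt*365.25*86400)
Qv = pi*162.23*0.18242*571.99^2 / (3*20.400*365.25*86400)
Qv = 0.015750 m^3/s


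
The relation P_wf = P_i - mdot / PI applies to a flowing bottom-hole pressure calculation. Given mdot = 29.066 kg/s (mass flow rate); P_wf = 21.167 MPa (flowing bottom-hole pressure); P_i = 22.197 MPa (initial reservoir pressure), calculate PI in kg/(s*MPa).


PI = mdot / (P_i - P_wf)
PI = 29.066 / (22.197 - 21.167)
PI = 28.219 kg/(s*MPa)


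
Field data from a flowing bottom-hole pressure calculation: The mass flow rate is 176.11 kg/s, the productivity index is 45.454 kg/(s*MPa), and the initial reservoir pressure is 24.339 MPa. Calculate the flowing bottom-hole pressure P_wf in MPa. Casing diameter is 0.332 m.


P_wf = P_i - mdot / PI
P_wf = 24.339 - 176.11 / 45.454
P_wf = 20.465 MPa


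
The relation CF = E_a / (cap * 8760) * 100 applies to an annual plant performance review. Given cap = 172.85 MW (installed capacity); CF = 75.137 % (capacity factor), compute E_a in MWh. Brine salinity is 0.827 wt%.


E_a = CF / 100 * cap * 8760
E_a = 75.137 / 100 * 172.85 * 8760
E_a = 1.1377e+06 MWh


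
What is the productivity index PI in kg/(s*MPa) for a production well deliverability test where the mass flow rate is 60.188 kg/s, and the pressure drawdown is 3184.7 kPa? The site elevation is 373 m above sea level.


PI = mdot * 1000 / dP
PI = 60.188 * 1000 / 3184.7
PI = 18.899 kg/(s*MPa)


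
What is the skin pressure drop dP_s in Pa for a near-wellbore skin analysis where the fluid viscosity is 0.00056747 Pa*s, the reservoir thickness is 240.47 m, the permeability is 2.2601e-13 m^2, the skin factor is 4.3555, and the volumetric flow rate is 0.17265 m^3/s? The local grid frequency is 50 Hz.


dP_s = S * q * mu / (2*pi*k*hr) / 1000
dP_s = 4.3555 * 0.17265 * 0.00056747 / (2*pi*2.2601e-13*240.47) / 1000
dP_s = 1249.623 kPa
Convert: 1249.623 kPa * 1000.0 = 1.2496e+06 Pa
dP_s = 1.2496e+06 Pa


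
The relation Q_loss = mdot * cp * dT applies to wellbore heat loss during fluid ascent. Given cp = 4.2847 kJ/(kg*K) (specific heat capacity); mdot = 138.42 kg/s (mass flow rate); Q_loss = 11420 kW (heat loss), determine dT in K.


dT = Q_loss / (mdot * cp)
dT = 11420 / (138.42 * 4.2847)
dT = 19.255 K


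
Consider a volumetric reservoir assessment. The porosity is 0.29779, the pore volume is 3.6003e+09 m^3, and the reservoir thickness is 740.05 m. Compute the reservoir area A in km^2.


A = Vp / (1e6 * hr * phi)
A = 3.6003e+09 / (1e6 * 740.05 * 0.29779)
A = 16.337 km^2


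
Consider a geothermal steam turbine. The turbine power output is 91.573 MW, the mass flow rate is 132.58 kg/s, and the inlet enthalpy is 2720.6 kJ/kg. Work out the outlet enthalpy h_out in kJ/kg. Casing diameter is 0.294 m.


h_out = h_in - P * 1000 / mdot
h_out = 2720.6 - 91.573 * 1000 / 132.58
h_out = 2029.9 kJ/kg


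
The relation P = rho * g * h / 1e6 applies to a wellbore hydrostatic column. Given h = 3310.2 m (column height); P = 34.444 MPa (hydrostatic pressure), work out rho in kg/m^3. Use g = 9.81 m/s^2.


rho = P * 1e6 / (g * h)
rho = 34.444 * 1e6 / (9.81 * 3310.2)
rho = 1060.7 kg/m^3


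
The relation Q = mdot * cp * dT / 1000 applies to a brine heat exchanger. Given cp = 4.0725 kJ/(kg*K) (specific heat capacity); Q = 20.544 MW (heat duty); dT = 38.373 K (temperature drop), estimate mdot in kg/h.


mdot = Q * 1000 / (cp * dT)
mdot = 20.544 * 1000 / (4.0725 * 38.373)
mdot = 131.4614 kg/s
Convert: 131.4614 kg/s * 3600.0 = 4.7326e+05 kg/h
mdot = 4.7326e+05 kg/h


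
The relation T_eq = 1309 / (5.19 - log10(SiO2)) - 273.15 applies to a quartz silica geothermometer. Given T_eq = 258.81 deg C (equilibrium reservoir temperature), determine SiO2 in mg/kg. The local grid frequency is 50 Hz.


SiO2 = 10^(5.19 - 1309/(T_eq + 273.15))
SiO2 = 10^(5.19 - 1309/(258.81 + 273.15))
SiO2 = 536.15 mg/kg


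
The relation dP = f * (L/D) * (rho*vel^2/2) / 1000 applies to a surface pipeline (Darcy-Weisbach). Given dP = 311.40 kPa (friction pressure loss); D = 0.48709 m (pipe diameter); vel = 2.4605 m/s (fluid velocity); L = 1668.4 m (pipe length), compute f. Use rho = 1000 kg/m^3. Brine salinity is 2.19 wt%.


f = dP*1000 / ((L/D)*(rho*vel^2/2))
f = 311.40*1000 / ((1668.4/0.48709)*(1000*2.4605^2/2))
f = 0.030034


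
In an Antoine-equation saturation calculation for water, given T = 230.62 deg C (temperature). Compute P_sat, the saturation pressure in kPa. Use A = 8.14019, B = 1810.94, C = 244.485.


P_sat = 10^(A - B/(C + T)) / 760 * 0.101325
P_sat = 10^(8.14019 - 1810.94/(244.485 + 230.62)) / 760 * 0.101325
P_sat = 2.840732 MPa
Convert: 2.840732 MPa * 1000.0 = 2840.7 kPa
P_sat = 2840.7 kPa


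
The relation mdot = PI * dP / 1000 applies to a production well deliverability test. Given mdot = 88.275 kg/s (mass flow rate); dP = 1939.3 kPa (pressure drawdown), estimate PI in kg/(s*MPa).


PI = mdot * 1000 / dP
PI = 88.275 * 1000 / 1939.3
PI = 45.519 kg/(s*MPa)


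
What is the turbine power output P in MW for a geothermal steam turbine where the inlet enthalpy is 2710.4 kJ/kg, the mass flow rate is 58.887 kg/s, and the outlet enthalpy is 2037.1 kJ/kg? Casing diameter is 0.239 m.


P = mdot * (h_in - h_out) / 1000
P = 58.887 * (2710.4 - 2037.1) / 1000
P = 39.649 MW


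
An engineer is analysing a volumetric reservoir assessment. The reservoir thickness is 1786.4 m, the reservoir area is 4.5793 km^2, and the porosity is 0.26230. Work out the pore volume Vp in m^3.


Vp = A * 1e6 * hr * phi
Vp = 4.5793 * 1e6 * 1786.4 * 0.26230
Vp = 2.1457e+09 m^3


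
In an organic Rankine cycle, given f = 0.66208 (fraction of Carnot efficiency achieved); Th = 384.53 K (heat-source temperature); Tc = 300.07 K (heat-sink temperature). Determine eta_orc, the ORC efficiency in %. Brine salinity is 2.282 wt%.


eta_orc = (1 - Tc/Th) * f * 100
eta_orc = (1 - 300.07/384.53) * 0.66208 * 100
eta_orc = 14.542 %


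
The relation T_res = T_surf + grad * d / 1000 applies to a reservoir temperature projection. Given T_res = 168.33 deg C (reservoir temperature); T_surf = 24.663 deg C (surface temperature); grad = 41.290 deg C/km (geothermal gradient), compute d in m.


d = (T_res - T_surf) / grad * 1000
d = (168.33 - 24.663) / 41.290 * 1000
d = 3479.5 m


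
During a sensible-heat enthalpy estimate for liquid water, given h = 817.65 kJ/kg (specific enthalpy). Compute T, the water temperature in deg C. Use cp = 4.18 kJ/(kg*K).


T = h / cp
T = 817.65 / 4.18
T = 195.61 deg C


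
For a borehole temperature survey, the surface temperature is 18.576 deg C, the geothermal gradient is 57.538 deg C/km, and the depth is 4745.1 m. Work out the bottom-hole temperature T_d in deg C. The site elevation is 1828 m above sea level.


T_d = T_surf + grad * d / 1000
T_d = 18.576 + 57.538 * 4745.1 / 1000
T_d = 291.60 deg C


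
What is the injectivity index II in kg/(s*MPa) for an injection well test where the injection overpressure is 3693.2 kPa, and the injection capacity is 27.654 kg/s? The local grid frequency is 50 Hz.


II = mdot * 1000 / dP
II = 27.654 * 1000 / 3693.2
II = 7.4878 kg/(s*MPa)


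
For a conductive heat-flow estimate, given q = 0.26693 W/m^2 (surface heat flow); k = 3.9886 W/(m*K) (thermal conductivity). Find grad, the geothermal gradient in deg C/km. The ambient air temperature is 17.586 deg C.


grad = q * 1000 / k
grad = 0.26693 * 1000 / 3.9886
grad = 66.923 deg C/km


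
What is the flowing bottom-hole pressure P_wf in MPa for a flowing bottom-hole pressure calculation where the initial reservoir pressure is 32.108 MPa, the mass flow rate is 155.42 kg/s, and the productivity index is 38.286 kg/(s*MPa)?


P_wf = P_i - mdot / PI
P_wf = 32.108 - 155.42 / 38.286
P_wf = 28.049 MPa
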